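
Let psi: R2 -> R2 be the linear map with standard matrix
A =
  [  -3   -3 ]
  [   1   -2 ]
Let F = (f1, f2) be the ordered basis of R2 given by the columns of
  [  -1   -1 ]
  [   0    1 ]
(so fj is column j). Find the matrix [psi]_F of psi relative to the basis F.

With P the matrix whose columns are f1, f2, [psi]_F = P^(-1) A P.
Column by column: psi(f1) = A f1 = (3, -1); its F-coordinates (-2, -1) give column 1.
Continuing for each basis vector yields [psi]_F = [[-2, 3], [-1, -3]].

[[-2, 3], [-1, -3]]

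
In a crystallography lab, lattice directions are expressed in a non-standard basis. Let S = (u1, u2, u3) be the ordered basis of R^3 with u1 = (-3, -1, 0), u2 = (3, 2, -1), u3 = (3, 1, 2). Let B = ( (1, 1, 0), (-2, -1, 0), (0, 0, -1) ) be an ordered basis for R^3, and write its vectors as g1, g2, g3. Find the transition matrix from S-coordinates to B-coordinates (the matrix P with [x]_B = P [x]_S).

Column j of P is [uj]_B, since P maps S-coordinates to B-coordinates.
Expressing u1 in B: u1 = g1 + 2g2 + 0·g3, so column 1 of P is (1, 2, 0).
Doing the same for each uj gives P = [[1, 1, -1], [2, -1, -2], [0, 1, -2]].

[[1, 1, -1], [2, -1, -2], [0, 1, -2]]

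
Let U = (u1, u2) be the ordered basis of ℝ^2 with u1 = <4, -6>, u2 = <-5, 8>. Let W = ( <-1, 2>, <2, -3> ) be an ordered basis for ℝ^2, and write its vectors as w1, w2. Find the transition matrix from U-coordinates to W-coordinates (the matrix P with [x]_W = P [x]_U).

[[0, 1], [2, -2]]

Column j of P is [uj]_W, since P maps U-coordinates to W-coordinates.
Expressing u1 in W: u1 = 0·w1 + 2w2, so column 1 of P is <0, 2>.
Doing the same for each uj gives P = [[0, 1], [2, -2]].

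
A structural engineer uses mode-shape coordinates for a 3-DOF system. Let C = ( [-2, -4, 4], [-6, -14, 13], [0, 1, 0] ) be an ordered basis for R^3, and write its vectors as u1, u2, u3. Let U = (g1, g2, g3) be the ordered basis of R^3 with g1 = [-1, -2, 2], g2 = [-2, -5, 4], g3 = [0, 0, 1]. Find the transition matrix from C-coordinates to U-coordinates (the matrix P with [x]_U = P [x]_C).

[[2, 2, 2], [0, 2, -1], [0, 1, 0]]

Take x = uj: its C-coordinates are the j-th standard unit vector, so P e_j — column j of P — equals [uj]_U.
u1 = 2g1 + 0·g2 + 0·g3, giving column 1 = [2, 0, 0]; repeating for each j gives P = [[2, 2, 2], [0, 2, -1], [0, 1, 0]].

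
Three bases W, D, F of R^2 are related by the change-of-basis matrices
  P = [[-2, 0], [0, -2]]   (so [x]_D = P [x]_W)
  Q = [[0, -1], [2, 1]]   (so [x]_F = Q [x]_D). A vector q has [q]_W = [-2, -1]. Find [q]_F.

Apply P to get D-coordinates [4, 2], then Q to get F-coordinates.
The result is [q]_F = [-2, 10].

[-2, 10]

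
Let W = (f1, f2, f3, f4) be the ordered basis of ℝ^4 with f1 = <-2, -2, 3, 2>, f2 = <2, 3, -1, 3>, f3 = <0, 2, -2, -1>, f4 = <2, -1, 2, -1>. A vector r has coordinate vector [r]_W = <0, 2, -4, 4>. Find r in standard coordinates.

<12, -6, 14, 6>

By definition r = 0·f1 + 2f2 - 4f3 + 4f4.
Summing componentwise gives <12, -6, 14, 6>.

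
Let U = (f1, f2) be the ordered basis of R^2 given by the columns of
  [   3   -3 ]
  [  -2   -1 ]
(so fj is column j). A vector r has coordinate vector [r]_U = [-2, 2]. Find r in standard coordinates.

[-12, 2]

By definition r = -2f1 + 2f2.
Summing componentwise gives [-12, 2].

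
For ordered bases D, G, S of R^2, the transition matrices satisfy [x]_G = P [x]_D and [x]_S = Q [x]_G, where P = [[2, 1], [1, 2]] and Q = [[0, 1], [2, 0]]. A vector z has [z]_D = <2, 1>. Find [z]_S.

First [z]_G = P [z]_D = <5, 4>.
Then [z]_S = Q [z]_G = <4, 10>.

<4, 10>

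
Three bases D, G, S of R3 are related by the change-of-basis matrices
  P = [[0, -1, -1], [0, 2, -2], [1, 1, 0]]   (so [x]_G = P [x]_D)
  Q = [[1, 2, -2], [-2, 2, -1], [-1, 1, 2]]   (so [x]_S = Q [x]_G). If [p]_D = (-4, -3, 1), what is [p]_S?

Apply P to get G-coordinates (2, -8, -7), then Q to get S-coordinates.
The result is [p]_S = (0, -13, -24).

(0, -13, -24)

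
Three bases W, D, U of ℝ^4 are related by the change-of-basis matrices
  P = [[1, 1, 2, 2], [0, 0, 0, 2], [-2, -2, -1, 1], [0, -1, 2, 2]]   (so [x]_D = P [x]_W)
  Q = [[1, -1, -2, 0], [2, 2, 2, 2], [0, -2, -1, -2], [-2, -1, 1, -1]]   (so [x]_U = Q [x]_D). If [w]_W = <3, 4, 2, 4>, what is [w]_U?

<35, 46, -20, -66>

Apply P to get D-coordinates <19, 8, -12, 8>, then Q to get U-coordinates.
The result is [w]_U = <35, 46, -20, -66>.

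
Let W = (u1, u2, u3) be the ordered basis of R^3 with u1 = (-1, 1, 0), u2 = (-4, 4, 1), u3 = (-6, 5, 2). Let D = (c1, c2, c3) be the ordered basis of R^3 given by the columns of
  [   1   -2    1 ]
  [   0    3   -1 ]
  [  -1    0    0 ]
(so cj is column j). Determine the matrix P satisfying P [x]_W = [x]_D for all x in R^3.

[[0, -1, -2], [0, 1, 1], [-1, -1, -2]]

Take x = uj: its W-coordinates are the j-th standard unit vector, so P e_j — column j of P — equals [uj]_D.
u1 = 0·c1 + 0·c2 - c3, giving column 1 = (0, 0, -1); repeating for each j gives P = [[0, -1, -2], [0, 1, 1], [-1, -1, -2]].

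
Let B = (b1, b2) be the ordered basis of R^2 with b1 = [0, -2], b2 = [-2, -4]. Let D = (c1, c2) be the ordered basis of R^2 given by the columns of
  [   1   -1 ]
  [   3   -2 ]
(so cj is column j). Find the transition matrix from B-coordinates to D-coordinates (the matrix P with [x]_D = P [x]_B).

[[-2, 0], [-2, 2]]

Let M have columns bj and N have columns cj. Then for every x, N [x]_D = x = M [x]_B, so P = N^(-1) M.
Since det N = 1, N^(-1) has integer entries; multiplying gives P = [[-2, 0], [-2, 2]].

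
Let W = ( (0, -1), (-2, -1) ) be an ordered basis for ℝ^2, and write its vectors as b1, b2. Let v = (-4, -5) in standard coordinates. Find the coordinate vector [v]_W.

[v]_W is the unique c with M c = v, where M has columns b1, b2.
System: 0c_1 - 2c_2 = -4, -c_1 - c_2 = -5; solving gives c_1 = 3, c_2 = 2.
Check: 3b1 + 2b2 = (-4, -5).

(3, 2)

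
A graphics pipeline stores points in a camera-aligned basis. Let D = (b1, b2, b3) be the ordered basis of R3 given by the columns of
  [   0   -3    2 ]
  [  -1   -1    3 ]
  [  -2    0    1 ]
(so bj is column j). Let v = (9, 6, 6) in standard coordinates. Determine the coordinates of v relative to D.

Write v = c_1 b1 + ... + c_3 b3 and solve for the c_i.
Solving this 3x3 system gives c = (-3, -3, 0).
Check: -3b1 - 3b2 + 0·b3 = (9, 6, 6).

(-3, -3, 0)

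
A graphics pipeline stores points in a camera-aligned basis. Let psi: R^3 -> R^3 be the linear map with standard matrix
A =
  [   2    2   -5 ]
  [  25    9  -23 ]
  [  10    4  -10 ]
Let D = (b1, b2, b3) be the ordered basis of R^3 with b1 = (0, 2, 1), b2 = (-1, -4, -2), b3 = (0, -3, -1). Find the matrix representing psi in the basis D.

The j-th column of [psi]_D is [psi(bj)]_D.
psi(b1) = A b1 = (-1, -5, -2) = b1 + b2 + b3, so column 1 is (1, 1, 1).
Repeating for b2, b3 and assembling the columns gives [[1, -3, 0], [1, 0, 1], [1, 3, 0]].

[[1, -3, 0], [1, 0, 1], [1, 3, 0]]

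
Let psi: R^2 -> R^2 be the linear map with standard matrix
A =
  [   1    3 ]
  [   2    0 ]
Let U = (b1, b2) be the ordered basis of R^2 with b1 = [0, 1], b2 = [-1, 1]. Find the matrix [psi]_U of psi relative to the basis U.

[[3, 0], [-3, -2]]

The j-th column of [psi]_U is [psi(bj)]_U.
psi(b1) = A b1 = [3, 0] = 3b1 - 3b2, so column 1 is [3, -3].
Repeating for b2 and assembling the columns gives [[3, 0], [-3, -2]].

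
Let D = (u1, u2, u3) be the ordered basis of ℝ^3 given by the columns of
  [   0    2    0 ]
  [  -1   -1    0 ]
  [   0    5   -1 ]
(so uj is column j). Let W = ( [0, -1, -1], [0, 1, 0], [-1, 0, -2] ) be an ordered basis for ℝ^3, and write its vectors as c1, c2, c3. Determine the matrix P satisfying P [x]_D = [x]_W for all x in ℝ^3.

[[0, -1, 1], [-1, -2, 1], [0, -2, 0]]

Let M have columns uj and N have columns cj. Then for every x, N [x]_W = x = M [x]_D, so P = N^(-1) M.
Since det N = -1, N^(-1) has integer entries; multiplying gives P = [[0, -1, 1], [-1, -2, 1], [0, -2, 0]].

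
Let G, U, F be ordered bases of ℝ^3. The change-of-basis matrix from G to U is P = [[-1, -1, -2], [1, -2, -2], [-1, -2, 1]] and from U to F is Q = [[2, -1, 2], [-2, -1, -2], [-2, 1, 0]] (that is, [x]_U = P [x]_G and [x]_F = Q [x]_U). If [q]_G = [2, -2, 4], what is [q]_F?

Composing the changes, [q]_F = Q P [q]_G.
Q P = [[-5, -4, 0], [3, 8, 4], [3, 0, 2]]; applying this to [2, -2, 4] gives [-2, 6, 14].

[-2, 6, 14]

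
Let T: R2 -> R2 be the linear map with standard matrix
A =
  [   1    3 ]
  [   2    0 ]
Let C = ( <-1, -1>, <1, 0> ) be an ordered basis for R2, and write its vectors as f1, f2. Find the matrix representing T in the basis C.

Let P have columns f1, f2. Then [T]_C = P^(-1) A P.
Here det P = 1, so P^(-1) is integer; computing A P first and then P^(-1)(A P) gives [[2, -2], [-2, -1]].

[[2, -2], [-2, -1]]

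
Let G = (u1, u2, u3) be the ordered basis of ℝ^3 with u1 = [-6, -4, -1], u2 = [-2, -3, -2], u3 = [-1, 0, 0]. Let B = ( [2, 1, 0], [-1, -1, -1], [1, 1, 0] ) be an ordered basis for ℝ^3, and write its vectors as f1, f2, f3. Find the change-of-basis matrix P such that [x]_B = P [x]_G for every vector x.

Let M have columns uj and N have columns fj. Then for every x, N [x]_B = x = M [x]_G, so P = N^(-1) M.
Since det N = 1, N^(-1) has integer entries; multiplying gives P = [[-2, 1, -1], [1, 2, 0], [-1, -2, 1]].

[[-2, 1, -1], [1, 2, 0], [-1, -2, 1]]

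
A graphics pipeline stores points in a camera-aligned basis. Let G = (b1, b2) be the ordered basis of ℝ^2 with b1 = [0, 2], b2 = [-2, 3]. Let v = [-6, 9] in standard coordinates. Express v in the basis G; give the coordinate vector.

We seek scalars with c_1 b1 + c_2 b2 = v; equivalently solve M c = v where the columns of M are b1, b2.
System: 0c_1 - 2c_2 = -6, 2c_1 + 3c_2 = 9; solving gives c_1 = 0, c_2 = 3.
Check: 0·b1 + 3b2 = [-6, 9].

[0, 3]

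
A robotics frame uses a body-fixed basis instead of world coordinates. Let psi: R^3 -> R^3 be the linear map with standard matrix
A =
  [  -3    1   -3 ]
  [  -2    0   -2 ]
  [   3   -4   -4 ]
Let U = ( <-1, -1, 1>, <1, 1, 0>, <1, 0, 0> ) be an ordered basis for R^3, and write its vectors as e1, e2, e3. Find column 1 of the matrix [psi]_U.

<-3, -3, -1>

Column 1 of [psi]_U is the U-coordinate vector of psi(e1).
In standard coordinates psi(e1) = A e1 = <-1, 0, -3>.
Converting to U: <-1, 0, -3> = -3e1 - 3e2 - e3, so the coordinate vector is <-3, -3, -1>.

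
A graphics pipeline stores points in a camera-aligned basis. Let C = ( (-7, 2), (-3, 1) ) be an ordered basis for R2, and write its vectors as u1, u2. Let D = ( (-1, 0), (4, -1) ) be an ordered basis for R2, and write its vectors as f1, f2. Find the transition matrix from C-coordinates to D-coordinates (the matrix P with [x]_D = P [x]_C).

[[-1, -1], [-2, -1]]

Let M have columns uj and N have columns fj. Then for every x, N [x]_D = x = M [x]_C, so P = N^(-1) M.
Since det N = 1, N^(-1) has integer entries; multiplying gives P = [[-1, -1], [-2, -1]].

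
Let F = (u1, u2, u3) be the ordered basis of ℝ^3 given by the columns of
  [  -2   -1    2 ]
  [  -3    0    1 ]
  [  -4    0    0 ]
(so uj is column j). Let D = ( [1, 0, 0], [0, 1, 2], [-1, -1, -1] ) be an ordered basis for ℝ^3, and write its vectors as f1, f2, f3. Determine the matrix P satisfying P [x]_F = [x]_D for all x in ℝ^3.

[[0, -1, 0], [-1, 0, -1], [2, 0, -2]]

Let M have columns uj and N have columns fj. Then for every x, N [x]_D = x = M [x]_F, so P = N^(-1) M.
Since det N = 1, N^(-1) has integer entries; multiplying gives P = [[0, -1, 0], [-1, 0, -1], [2, 0, -2]].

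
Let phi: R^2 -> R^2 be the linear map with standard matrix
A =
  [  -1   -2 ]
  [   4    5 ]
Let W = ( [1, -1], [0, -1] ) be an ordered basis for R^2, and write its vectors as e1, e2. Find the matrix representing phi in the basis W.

[[1, 2], [0, 3]]

With P the matrix whose columns are e1, e2, [phi]_W = P^(-1) A P.
Column by column: phi(e1) = A e1 = [1, -1]; its W-coordinates [1, 0] give column 1.
Continuing for each basis vector yields [phi]_W = [[1, 2], [0, 3]].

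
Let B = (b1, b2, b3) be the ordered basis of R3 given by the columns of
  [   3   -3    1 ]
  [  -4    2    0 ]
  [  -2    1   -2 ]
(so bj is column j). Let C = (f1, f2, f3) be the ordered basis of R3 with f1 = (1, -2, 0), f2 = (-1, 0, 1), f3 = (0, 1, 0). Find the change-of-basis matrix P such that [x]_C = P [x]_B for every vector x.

[[1, -2, -1], [-2, 1, -2], [-2, -2, -2]]

Take x = bj: its B-coordinates are the j-th standard unit vector, so P e_j — column j of P — equals [bj]_C.
b1 = f1 - 2f2 - 2f3, giving column 1 = (1, -2, -2); repeating for each j gives P = [[1, -2, -1], [-2, 1, -2], [-2, -2, -2]].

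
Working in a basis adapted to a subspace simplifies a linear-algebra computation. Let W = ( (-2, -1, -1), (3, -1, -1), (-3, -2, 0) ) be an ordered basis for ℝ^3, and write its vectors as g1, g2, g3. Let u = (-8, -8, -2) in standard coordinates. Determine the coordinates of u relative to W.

Write u = c_1 g1 + ... + c_3 g3 and solve for the c_i.
Row-reducing the augmented matrix [M | u] gives c = (1, 1, 3).
Check: g1 + g2 + 3g3 = (-8, -8, -2).

(1, 1, 3)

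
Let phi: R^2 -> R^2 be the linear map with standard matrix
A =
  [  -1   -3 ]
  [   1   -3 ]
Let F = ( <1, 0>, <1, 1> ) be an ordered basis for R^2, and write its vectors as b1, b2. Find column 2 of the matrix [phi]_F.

Column 2 of [phi]_F is the F-coordinate vector of phi(b2).
In standard coordinates phi(b2) = A b2 = <-4, -2>.
Converting to F: <-4, -2> = -2b1 - 2b2, so the coordinate vector is <-2, -2>.

<-2, -2>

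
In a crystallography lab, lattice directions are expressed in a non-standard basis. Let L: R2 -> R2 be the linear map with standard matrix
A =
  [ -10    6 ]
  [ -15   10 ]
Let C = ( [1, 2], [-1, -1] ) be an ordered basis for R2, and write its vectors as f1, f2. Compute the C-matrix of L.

[[3, 1], [1, -3]]

The j-th column of [L]_C is [L(fj)]_C.
L(f1) = A f1 = [2, 5] = 3f1 + f2, so column 1 is [3, 1].
Repeating for f2 and assembling the columns gives [[3, 1], [1, -3]].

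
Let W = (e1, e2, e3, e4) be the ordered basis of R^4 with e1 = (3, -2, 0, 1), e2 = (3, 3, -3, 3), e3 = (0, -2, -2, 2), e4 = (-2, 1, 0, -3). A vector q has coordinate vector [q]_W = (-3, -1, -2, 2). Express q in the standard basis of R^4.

(-16, 9, 7, -16)

q = M [q]_W, where M has columns e1, ..., e4.
Carrying out the matrix-vector product, q = (-16, 9, 7, -16).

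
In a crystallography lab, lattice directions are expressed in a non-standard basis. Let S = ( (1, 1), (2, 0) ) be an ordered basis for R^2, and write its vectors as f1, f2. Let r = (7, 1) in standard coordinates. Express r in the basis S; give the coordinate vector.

(1, 3)

We seek scalars with c_1 f1 + c_2 f2 = r; equivalently solve M c = r where the columns of M are f1, f2.
System: c_1 + 2c_2 = 7, c_1 + 0c_2 = 1; solving gives c_1 = 1, c_2 = 3.
Check: f1 + 3f2 = (7, 1).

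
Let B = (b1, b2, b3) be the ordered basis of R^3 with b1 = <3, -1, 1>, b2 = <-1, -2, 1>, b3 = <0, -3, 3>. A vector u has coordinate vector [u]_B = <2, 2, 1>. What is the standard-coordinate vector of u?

The coordinates say u = 2b1 + 2b2 + b3; adding the scaled basis vectors gives <4, -9, 7>.

<4, -9, 7>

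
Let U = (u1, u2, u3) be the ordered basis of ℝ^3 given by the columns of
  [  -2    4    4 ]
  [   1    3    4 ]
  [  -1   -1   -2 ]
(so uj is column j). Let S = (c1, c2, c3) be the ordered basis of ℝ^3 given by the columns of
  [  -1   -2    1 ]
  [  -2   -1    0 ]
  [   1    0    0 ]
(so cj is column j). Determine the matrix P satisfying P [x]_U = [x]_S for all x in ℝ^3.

[[-1, -1, -2], [1, -1, 0], [-1, 1, 2]]

Column j of P is [uj]_S, since P maps U-coordinates to S-coordinates.
Expressing u1 in S: u1 = -c1 + c2 - c3, so column 1 of P is (-1, 1, -1).
Doing the same for each uj gives P = [[-1, -1, -2], [1, -1, 0], [-1, 1, 2]].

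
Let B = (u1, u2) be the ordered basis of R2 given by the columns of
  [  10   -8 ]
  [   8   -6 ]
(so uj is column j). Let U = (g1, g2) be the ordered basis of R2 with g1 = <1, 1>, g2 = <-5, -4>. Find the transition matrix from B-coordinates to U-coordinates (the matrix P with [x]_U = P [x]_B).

[[0, 2], [-2, 2]]

Take x = uj: its B-coordinates are the j-th standard unit vector, so P e_j — column j of P — equals [uj]_U.
u1 = 0·g1 - 2g2, giving column 1 = <0, -2>; repeating for each j gives P = [[0, 2], [-2, 2]].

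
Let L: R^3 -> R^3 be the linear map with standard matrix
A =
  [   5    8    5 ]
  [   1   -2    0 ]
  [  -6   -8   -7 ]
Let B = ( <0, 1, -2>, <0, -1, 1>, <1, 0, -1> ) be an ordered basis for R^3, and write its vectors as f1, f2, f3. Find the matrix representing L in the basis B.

With P the matrix whose columns are f1, ..., f3, [L]_B = P^(-1) A P.
Column by column: L(f1) = A f1 = <-2, -2, 6>; its B-coordinates <-2, 0, -2> give column 1.
Continuing for each basis vector yields [L]_B = [[-2, 0, -2], [0, -2, -3], [-2, -3, 0]].

[[-2, 0, -2], [0, -2, -3], [-2, -3, 0]]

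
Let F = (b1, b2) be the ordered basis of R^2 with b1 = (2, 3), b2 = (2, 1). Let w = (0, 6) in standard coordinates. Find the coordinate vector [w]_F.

[w]_F is the unique c with M c = w, where M has columns b1, b2.
System: 2c_1 + 2c_2 = 0, 3c_1 + c_2 = 6; solving gives c_1 = 3, c_2 = -3.
Check: 3b1 - 3b2 = (0, 6).

(3, -3)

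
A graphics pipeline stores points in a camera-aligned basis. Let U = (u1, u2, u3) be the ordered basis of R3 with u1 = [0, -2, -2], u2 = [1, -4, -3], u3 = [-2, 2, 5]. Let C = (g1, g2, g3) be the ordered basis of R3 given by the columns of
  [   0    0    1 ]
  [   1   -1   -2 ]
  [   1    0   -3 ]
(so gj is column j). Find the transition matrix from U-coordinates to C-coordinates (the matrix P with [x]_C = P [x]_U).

Let M have columns uj and N have columns gj. Then for every x, N [x]_C = x = M [x]_U, so P = N^(-1) M.
Since det N = 1, N^(-1) has integer entries; multiplying gives P = [[-2, 0, -1], [0, 2, 1], [0, 1, -2]].

[[-2, 0, -1], [0, 2, 1], [0, 1, -2]]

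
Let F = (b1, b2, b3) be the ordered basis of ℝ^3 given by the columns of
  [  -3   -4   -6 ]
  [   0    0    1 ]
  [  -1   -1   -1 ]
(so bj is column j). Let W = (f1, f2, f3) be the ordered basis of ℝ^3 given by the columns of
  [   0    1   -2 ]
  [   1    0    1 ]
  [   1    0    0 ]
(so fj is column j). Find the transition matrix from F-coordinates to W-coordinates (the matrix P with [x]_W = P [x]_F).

Take x = bj: its F-coordinates are the j-th standard unit vector, so P e_j — column j of P — equals [bj]_W.
b1 = -f1 - f2 + f3, giving column 1 = (-1, -1, 1); repeating for each j gives P = [[-1, -1, -1], [-1, -2, -2], [1, 1, 2]].

[[-1, -1, -1], [-1, -2, -2], [1, 1, 2]]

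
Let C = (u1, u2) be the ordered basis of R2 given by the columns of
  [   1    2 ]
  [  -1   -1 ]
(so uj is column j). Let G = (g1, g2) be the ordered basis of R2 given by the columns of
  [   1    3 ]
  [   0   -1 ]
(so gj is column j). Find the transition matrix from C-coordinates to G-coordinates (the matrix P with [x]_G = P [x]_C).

Take x = uj: its C-coordinates are the j-th standard unit vector, so P e_j — column j of P — equals [uj]_G.
u1 = -2g1 + g2, giving column 1 = (-2, 1); repeating for each j gives P = [[-2, -1], [1, 1]].

[[-2, -1], [1, 1]]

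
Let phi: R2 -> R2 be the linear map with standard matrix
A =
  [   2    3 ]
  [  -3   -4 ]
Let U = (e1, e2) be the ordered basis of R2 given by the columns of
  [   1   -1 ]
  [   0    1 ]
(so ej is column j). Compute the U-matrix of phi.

[[-1, 0], [-3, -1]]

With P the matrix whose columns are e1, e2, [phi]_U = P^(-1) A P.
Column by column: phi(e1) = A e1 = <2, -3>; its U-coordinates <-1, -3> give column 1.
Continuing for each basis vector yields [phi]_U = [[-1, 0], [-3, -1]].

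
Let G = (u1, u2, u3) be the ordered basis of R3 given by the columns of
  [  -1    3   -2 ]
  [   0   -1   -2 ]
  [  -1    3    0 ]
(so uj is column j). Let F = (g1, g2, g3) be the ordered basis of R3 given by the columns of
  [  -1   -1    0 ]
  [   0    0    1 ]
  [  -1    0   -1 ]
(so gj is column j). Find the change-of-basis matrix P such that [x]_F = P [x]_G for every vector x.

[[1, -2, 2], [0, -1, 0], [0, -1, -2]]

Take x = uj: its G-coordinates are the j-th standard unit vector, so P e_j — column j of P — equals [uj]_F.
u1 = g1 + 0·g2 + 0·g3, giving column 1 = [1, 0, 0]; repeating for each j gives P = [[1, -2, 2], [0, -1, 0], [0, -1, -2]].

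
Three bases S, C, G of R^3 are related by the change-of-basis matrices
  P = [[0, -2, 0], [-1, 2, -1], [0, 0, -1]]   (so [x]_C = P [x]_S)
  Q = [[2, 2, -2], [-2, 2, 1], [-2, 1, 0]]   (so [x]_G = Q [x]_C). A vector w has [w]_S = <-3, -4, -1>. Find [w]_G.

<6, -23, -20>

Apply P to get C-coordinates <8, -4, 1>, then Q to get G-coordinates.
The result is [w]_G = <6, -23, -20>.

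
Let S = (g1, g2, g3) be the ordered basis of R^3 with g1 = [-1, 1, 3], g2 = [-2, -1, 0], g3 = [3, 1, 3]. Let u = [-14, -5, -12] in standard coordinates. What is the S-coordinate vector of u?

Write u = c_1 g1 + ... + c_3 g3 and solve for the c_i.
Gaussian elimination on [M | u] yields c = (0, 1, -4).
Check: 0·g1 + g2 - 4g3 = [-14, -5, -12].

[0, 1, -4]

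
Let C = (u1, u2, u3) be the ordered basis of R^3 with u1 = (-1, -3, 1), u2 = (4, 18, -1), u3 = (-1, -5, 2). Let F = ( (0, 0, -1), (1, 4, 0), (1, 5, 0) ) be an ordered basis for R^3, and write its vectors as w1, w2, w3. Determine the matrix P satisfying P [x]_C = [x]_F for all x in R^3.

Column j of P is [uj]_F, since P maps C-coordinates to F-coordinates.
Expressing u1 in F: u1 = -w1 - 2w2 + w3, so column 1 of P is (-1, -2, 1).
Doing the same for each uj gives P = [[-1, 1, -2], [-2, 2, 0], [1, 2, -1]].

[[-1, 1, -2], [-2, 2, 0], [1, 2, -1]]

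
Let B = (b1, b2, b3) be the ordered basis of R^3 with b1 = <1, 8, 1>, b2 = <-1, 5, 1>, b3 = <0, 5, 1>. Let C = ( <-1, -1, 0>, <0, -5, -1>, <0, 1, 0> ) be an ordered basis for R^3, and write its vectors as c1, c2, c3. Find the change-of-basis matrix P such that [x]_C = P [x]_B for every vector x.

[[-1, 1, 0], [-1, -1, -1], [2, 1, 0]]

Take x = bj: its B-coordinates are the j-th standard unit vector, so P e_j — column j of P — equals [bj]_C.
b1 = -c1 - c2 + 2c3, giving column 1 = <-1, -1, 2>; repeating for each j gives P = [[-1, 1, 0], [-1, -1, -1], [2, 1, 0]].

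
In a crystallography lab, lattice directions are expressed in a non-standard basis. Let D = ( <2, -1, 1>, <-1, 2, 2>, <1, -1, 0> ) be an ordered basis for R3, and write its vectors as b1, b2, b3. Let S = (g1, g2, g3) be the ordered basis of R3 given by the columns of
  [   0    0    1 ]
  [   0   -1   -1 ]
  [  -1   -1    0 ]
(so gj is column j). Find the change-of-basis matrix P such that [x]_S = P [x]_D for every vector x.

[[0, -1, 0], [-1, -1, 0], [2, -1, 1]]

Let M have columns bj and N have columns gj. Then for every x, N [x]_S = x = M [x]_D, so P = N^(-1) M.
Since det N = -1, N^(-1) has integer entries; multiplying gives P = [[0, -1, 0], [-1, -1, 0], [2, -1, 1]].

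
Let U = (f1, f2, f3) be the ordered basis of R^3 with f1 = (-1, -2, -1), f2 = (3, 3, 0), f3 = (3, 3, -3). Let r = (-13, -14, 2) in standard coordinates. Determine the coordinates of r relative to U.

We seek scalars with c_1 f1 + ... + c_3 f3 = r; equivalently solve M c = r where the columns of M are f1, ..., f3.
Row-reducing the augmented matrix [M | r] gives c = (1, -3, -1).
Check: f1 - 3f2 - f3 = (-13, -14, 2).

(1, -3, -1)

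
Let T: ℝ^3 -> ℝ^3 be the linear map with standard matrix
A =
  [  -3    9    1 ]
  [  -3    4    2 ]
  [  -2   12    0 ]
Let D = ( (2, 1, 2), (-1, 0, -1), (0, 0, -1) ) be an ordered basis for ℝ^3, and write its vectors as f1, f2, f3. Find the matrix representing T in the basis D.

The j-th column of [T]_D is [T(fj)]_D.
T(f1) = A f1 = (5, 2, 8) = 2f1 - f2 - 3f3, so column 1 is (2, -1, -3).
Repeating for f2, f3 and assembling the columns gives [[2, 1, -2], [-1, 0, -3], [-3, 0, -1]].

[[2, 1, -2], [-1, 0, -3], [-3, 0, -1]]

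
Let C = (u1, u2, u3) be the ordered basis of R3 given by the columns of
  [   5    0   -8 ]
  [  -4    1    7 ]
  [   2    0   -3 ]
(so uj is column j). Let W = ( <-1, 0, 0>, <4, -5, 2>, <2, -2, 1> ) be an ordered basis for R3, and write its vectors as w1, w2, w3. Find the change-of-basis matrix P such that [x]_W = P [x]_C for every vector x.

[[-1, 0, 2], [0, -1, -1], [2, 2, -1]]

Let M have columns uj and N have columns wj. Then for every x, N [x]_W = x = M [x]_C, so P = N^(-1) M.
Since det N = 1, N^(-1) has integer entries; multiplying gives P = [[-1, 0, 2], [0, -1, -1], [2, 2, -1]].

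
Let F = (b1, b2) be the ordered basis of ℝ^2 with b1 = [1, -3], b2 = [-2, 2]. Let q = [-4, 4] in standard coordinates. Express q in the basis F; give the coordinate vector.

[0, 2]

Write q = c_1 b1 + c_2 b2 and solve for the c_i.
System: c_1 - 2c_2 = -4, -3c_1 + 2c_2 = 4; solving gives c_1 = 0, c_2 = 2.
Check: 0·b1 + 2b2 = [-4, 4].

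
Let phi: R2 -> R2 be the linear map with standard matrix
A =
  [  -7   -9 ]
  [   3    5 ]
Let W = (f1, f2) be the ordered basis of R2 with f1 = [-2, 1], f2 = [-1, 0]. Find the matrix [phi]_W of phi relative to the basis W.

[[-1, -3], [-3, -1]]

Let P have columns f1, f2. Then [phi]_W = P^(-1) A P.
Here det P = 1, so P^(-1) is integer; computing A P first and then P^(-1)(A P) gives [[-1, -3], [-3, -1]].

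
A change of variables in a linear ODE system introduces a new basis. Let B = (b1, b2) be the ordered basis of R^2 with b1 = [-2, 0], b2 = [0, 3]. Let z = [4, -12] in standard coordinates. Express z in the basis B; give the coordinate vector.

Write z = c_1 b1 + c_2 b2 and solve for the c_i.
System: -2c_1 + 0c_2 = 4, 0c_1 + 3c_2 = -12; solving gives c_1 = -2, c_2 = -4.
Check: -2b1 - 4b2 = [4, -12].

[-2, -4]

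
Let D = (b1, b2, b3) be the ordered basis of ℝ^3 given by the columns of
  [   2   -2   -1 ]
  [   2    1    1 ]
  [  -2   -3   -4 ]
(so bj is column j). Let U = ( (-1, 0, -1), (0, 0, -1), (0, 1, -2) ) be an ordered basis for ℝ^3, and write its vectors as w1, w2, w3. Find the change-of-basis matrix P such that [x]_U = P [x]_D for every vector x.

[[-2, 2, 1], [0, -1, 1], [2, 1, 1]]

Column j of P is [bj]_U, since P maps D-coordinates to U-coordinates.
Expressing b1 in U: b1 = -2w1 + 0·w2 + 2w3, so column 1 of P is (-2, 0, 2).
Doing the same for each bj gives P = [[-2, 2, 1], [0, -1, 1], [2, 1, 1]].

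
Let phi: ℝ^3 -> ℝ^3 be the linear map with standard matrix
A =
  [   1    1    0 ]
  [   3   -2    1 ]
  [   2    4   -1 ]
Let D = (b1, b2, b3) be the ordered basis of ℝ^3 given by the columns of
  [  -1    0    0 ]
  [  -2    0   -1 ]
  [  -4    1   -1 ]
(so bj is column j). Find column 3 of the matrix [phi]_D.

[1, -2, -3]

Compute phi(b3) = A b3 = [-1, 1, -3] in standard coordinates.
Then write this in D-coordinates: solve for y in y_1 b1 + ... + y_3 b3 = [-1, 1, -3].
This gives y = [1, -2, -3], which is column 3 of [phi]_D.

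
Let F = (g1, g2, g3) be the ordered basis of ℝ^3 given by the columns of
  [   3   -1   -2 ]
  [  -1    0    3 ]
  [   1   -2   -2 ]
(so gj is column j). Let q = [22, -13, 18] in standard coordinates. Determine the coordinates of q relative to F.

[4, -4, -3]

We seek scalars with c_1 g1 + ... + c_3 g3 = q; equivalently solve M c = q where the columns of M are g1, ..., g3.
Gaussian elimination on [M | q] yields c = (4, -4, -3).
Check: 4g1 - 4g2 - 3g3 = [22, -13, 18].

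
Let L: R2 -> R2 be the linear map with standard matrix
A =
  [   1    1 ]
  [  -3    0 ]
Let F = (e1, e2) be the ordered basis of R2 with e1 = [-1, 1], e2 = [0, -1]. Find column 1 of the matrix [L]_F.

[0, -3]

Column 1 of [L]_F is the F-coordinate vector of L(e1).
In standard coordinates L(e1) = A e1 = [0, 3].
Converting to F: [0, 3] = 0·e1 - 3e2, so the coordinate vector is [0, -3].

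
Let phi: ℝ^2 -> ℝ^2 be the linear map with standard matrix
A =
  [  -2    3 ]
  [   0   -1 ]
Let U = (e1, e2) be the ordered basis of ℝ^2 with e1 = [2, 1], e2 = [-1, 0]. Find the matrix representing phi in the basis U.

Let P have columns e1, e2. Then [phi]_U = P^(-1) A P.
Here det P = 1, so P^(-1) is integer; computing A P first and then P^(-1)(A P) gives [[-1, 0], [-1, -2]].

[[-1, 0], [-1, -2]]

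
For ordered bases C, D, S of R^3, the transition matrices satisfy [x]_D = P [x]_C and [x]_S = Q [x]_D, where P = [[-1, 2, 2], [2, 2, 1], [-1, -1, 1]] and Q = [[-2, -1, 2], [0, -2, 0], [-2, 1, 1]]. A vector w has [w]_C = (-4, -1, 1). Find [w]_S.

Composing the changes, [w]_S = Q P [w]_C.
Q P = [[-2, -8, -3], [-4, -4, -2], [3, -3, -2]]; applying this to (-4, -1, 1) gives (13, 18, -11).

(13, 18, -11)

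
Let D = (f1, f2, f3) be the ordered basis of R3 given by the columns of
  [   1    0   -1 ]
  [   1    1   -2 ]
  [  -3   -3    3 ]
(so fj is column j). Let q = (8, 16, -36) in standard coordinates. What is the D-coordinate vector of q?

(4, 4, -4)

Write q = c_1 f1 + ... + c_3 f3 and solve for the c_i.
Solving this 3x3 system gives c = (4, 4, -4).
Check: 4f1 + 4f2 - 4f3 = (8, 16, -36).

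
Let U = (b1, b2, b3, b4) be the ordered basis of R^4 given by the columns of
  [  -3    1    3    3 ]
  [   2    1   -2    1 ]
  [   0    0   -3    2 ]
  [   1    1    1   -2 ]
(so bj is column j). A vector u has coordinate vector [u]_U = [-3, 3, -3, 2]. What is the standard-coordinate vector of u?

[9, 5, 13, -7]

The coordinates say u = -3b1 + 3b2 - 3b3 + 2b4; adding the scaled basis vectors gives [9, 5, 13, -7].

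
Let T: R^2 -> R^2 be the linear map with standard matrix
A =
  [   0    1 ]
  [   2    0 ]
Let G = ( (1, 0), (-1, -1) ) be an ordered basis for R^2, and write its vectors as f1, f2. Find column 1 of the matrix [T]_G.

(-2, -2)

Column 1 of [T]_G is the G-coordinate vector of T(f1).
In standard coordinates T(f1) = A f1 = (0, 2).
Converting to G: (0, 2) = -2f1 - 2f2, so the coordinate vector is (-2, -2).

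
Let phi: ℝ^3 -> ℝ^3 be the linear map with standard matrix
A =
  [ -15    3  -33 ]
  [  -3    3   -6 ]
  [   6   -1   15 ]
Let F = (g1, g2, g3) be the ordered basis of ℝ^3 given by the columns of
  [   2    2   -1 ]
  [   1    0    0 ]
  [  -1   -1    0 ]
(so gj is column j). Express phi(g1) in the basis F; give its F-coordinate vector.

Column 1 of [phi]_F is the F-coordinate vector of phi(g1).
In standard coordinates phi(g1) = A g1 = <6, 3, -4>.
Converting to F: <6, 3, -4> = 3g1 + g2 + 2g3, so the coordinate vector is <3, 1, 2>.

<3, 1, 2>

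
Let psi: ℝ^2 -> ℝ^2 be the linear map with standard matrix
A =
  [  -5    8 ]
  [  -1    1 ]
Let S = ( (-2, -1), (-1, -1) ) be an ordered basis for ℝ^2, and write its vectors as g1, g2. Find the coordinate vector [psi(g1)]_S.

Compute psi(g1) = A g1 = (2, 1) in standard coordinates.
Then write this in S-coordinates: solve for y in y_1 g1 + y_2 g2 = (2, 1).
This gives y = (-1, 0), which is column 1 of [psi]_S.

(-1, 0)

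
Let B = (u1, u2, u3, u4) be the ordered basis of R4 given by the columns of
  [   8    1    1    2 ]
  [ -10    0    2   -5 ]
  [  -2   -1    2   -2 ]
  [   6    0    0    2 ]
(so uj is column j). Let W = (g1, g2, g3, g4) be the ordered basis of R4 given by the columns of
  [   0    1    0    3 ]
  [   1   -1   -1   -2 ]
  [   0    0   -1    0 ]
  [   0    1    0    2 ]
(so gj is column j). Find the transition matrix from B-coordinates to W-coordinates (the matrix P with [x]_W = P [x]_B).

[[-2, 1, 0, -1], [2, -2, -2, 2], [2, 1, -2, 2], [2, 1, 1, 0]]

Column j of P is [uj]_W, since P maps B-coordinates to W-coordinates.
Expressing u1 in W: u1 = -2g1 + 2g2 + 2g3 + 2g4, so column 1 of P is [-2, 2, 2, 2].
Doing the same for each uj gives P = [[-2, 1, 0, -1], [2, -2, -2, 2], [2, 1, -2, 2], [2, 1, 1, 0]].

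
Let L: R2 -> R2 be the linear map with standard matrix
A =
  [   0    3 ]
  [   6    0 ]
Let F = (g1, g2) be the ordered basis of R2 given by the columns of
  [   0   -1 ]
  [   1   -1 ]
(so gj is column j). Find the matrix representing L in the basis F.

[[-3, -3], [-3, 3]]

With P the matrix whose columns are g1, g2, [L]_F = P^(-1) A P.
Column by column: L(g1) = A g1 = [3, 0]; its F-coordinates [-3, -3] give column 1.
Continuing for each basis vector yields [L]_F = [[-3, -3], [-3, 3]].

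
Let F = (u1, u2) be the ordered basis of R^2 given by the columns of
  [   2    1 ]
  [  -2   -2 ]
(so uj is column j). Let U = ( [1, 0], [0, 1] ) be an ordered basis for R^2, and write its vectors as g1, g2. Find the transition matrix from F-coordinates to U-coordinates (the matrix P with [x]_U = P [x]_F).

Let M have columns uj and N have columns gj. Then for every x, N [x]_U = x = M [x]_F, so P = N^(-1) M.
Since det N = 1, N^(-1) has integer entries; multiplying gives P = [[2, 1], [-2, -2]].

[[2, 1], [-2, -2]]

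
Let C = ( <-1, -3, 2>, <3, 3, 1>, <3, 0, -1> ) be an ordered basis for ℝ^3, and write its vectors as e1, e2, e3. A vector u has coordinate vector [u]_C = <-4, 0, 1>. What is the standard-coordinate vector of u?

By definition u = -4e1 + 0·e2 + e3.
Summing componentwise gives <7, 12, -9>.

<7, 12, -9>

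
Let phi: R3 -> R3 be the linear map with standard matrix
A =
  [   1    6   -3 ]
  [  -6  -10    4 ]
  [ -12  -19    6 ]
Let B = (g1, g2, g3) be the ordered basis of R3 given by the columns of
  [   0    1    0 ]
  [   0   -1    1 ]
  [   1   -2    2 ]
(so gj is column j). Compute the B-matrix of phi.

With P the matrix whose columns are g1, ..., g3, [phi]_B = P^(-1) A P.
Column by column: phi(g1) = A g1 = (-3, 4, 6); its B-coordinates (-2, -3, 1) give column 1.
Continuing for each basis vector yields [phi]_B = [[-2, 3, -3], [-3, 1, 0], [1, -3, -2]].

[[-2, 3, -3], [-3, 1, 0], [1, -3, -2]]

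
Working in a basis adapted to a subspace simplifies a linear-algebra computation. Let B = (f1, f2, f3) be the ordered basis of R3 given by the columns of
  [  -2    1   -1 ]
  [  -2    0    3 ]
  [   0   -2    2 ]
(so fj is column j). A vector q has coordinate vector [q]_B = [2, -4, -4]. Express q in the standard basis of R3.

By definition q = 2f1 - 4f2 - 4f3.
Summing componentwise gives [-4, -16, 0].

[-4, -16, 0]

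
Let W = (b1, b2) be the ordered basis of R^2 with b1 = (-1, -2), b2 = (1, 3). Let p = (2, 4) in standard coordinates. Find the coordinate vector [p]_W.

[p]_W is the unique c with M c = p, where M has columns b1, b2.
System: -c_1 + c_2 = 2, -2c_1 + 3c_2 = 4; solving gives c_1 = -2, c_2 = 0.
Check: -2b1 + 0·b2 = (2, 4).

(-2, 0)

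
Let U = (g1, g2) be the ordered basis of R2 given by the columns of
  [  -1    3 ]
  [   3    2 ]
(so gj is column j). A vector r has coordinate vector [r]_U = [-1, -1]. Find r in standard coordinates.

The coordinates say r = -g1 - g2; adding the scaled basis vectors gives [-2, -5].

[-2, -5]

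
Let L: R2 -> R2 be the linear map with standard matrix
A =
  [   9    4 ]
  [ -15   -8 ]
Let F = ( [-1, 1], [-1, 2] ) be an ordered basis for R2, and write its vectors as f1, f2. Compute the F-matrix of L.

[[3, 3], [2, -2]]

The j-th column of [L]_F is [L(fj)]_F.
L(f1) = A f1 = [-5, 7] = 3f1 + 2f2, so column 1 is [3, 2].
Repeating for f2 and assembling the columns gives [[3, 3], [2, -2]].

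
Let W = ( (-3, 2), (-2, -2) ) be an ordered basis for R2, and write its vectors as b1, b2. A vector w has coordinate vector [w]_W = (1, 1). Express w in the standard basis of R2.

By definition w = b1 + b2.
Summing componentwise gives (-5, 0).

(-5, 0)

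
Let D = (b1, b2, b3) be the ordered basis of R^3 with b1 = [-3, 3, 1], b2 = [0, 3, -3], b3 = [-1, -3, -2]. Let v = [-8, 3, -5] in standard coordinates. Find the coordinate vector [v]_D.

Write v = c_1 b1 + ... + c_3 b3 and solve for the c_i.
Row-reducing the augmented matrix [M | v] gives c = (2, 1, 2).
Check: 2b1 + b2 + 2b3 = [-8, 3, -5].

[2, 1, 2]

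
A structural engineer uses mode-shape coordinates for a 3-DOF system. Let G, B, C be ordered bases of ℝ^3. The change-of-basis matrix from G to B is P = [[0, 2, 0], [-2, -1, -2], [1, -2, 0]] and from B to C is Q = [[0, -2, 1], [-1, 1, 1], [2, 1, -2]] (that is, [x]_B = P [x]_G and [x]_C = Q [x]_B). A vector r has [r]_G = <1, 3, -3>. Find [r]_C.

<-7, -10, 23>

Composing the changes, [r]_C = Q P [r]_G.
Q P = [[5, 0, 4], [-1, -5, -2], [-4, 7, -2]]; applying this to <1, 3, -3> gives <-7, -10, 23>.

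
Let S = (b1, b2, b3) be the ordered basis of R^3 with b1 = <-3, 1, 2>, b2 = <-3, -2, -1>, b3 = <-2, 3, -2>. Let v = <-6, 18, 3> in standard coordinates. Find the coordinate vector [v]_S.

<3, -3, 3>

Write v = c_1 b1 + ... + c_3 b3 and solve for the c_i.
Gaussian elimination on [M | v] yields c = (3, -3, 3).
Check: 3b1 - 3b2 + 3b3 = <-6, 18, 3>.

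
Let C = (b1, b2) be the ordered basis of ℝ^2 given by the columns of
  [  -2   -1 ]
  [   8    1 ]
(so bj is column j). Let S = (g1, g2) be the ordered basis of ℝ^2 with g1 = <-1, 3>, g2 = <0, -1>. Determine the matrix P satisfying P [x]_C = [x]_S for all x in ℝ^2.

[[2, 1], [-2, 2]]

Take x = bj: its C-coordinates are the j-th standard unit vector, so P e_j — column j of P — equals [bj]_S.
b1 = 2g1 - 2g2, giving column 1 = <2, -2>; repeating for each j gives P = [[2, 1], [-2, 2]].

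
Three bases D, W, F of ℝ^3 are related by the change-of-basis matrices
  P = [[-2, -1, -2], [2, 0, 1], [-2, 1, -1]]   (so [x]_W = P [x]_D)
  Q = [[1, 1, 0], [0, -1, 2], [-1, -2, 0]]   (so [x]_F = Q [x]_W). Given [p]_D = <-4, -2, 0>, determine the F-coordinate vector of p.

Composing the changes, [p]_F = Q P [p]_D.
Q P = [[0, -1, -1], [-6, 2, -3], [-2, 1, 0]]; applying this to <-4, -2, 0> gives <2, 20, 6>.

<2, 20, 6>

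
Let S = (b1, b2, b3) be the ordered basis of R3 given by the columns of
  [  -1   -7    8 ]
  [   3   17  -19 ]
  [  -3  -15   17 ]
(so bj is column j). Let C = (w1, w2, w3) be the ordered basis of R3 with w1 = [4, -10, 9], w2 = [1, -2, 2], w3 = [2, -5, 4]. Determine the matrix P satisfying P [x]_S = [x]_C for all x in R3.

[[-1, -1, 1], [1, -1, 2], [1, -1, 1]]

Column j of P is [bj]_C, since P maps S-coordinates to C-coordinates.
Expressing b1 in C: b1 = -w1 + w2 + w3, so column 1 of P is [-1, 1, 1].
Doing the same for each bj gives P = [[-1, -1, 1], [1, -1, 2], [1, -1, 1]].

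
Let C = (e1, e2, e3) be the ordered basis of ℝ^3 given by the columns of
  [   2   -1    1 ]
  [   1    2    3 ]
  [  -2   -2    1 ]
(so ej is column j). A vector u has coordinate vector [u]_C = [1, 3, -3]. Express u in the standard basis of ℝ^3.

u = M [u]_C, where M has columns e1, ..., e3.
Carrying out the matrix-vector product, u = [-4, -2, -11].

[-4, -2, -11]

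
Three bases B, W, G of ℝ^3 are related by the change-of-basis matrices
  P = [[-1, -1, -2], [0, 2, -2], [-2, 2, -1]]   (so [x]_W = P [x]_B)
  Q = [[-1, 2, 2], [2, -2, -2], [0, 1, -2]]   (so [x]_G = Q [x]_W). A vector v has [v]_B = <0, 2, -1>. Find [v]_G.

Composing the changes, [v]_G = Q P [v]_B.
Q P = [[-3, 9, -4], [2, -10, 2], [4, -2, 0]]; applying this to <0, 2, -1> gives <22, -22, -4>.

<22, -22, -4>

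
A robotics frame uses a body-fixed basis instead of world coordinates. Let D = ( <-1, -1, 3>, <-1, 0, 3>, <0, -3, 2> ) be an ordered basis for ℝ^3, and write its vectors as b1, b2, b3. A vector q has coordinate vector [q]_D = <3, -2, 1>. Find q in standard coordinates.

<-1, -6, 5>

q = M [q]_D, where M has columns b1, ..., b3.
Carrying out the matrix-vector product, q = <-1, -6, 5>.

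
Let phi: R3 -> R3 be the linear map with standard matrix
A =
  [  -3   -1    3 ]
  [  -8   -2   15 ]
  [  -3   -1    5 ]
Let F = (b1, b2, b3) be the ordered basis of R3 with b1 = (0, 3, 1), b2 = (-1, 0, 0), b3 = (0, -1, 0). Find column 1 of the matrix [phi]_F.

Column 1 of [phi]_F is the F-coordinate vector of phi(b1).
In standard coordinates phi(b1) = A b1 = (0, 9, 2).
Converting to F: (0, 9, 2) = 2b1 + 0·b2 - 3b3, so the coordinate vector is (2, 0, -3).

(2, 0, -3)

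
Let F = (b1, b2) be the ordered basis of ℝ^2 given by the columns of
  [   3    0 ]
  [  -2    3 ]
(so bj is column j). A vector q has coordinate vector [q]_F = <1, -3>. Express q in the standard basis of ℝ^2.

<3, -11>

q = M [q]_F, where M has columns b1, b2.
Carrying out the matrix-vector product, q = <3, -11>.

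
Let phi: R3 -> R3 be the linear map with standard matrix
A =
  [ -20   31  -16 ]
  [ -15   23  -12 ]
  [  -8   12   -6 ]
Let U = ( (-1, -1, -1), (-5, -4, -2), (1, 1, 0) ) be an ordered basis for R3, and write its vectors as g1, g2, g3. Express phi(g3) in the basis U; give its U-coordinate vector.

(2, -3, -2)

Compute phi(g3) = A g3 = (11, 8, 4) in standard coordinates.
Then write this in U-coordinates: solve for y in y_1 g1 + ... + y_3 g3 = (11, 8, 4).
This gives y = (2, -3, -2), which is column 3 of [phi]_U.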